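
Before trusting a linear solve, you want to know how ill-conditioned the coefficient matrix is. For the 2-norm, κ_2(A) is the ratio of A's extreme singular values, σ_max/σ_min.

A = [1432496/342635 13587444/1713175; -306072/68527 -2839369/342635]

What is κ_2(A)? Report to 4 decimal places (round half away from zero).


M = AᵀA = [5224787776/139594225 48977696664/697971125; 48977696664/697971125 459178409521/3489855625]. tr(M)=2040823889/12075625, det(M)=7311616/12075625
char-poly roots: 169 and 43264/12075625
κ = σ_max/σ_min = 13/(208/3475) = 217.1875

217.1875


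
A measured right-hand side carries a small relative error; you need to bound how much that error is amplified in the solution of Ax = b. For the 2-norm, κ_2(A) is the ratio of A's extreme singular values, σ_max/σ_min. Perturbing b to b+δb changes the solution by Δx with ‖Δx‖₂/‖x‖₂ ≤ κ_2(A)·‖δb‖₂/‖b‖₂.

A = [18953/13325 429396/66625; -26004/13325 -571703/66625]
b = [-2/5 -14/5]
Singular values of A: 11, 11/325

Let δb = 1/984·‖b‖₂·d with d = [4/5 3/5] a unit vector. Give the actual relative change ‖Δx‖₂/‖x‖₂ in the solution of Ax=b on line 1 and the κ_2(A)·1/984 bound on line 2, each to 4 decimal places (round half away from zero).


0.0014
0.3303

σ_max = 11, σ_min = 11/325
κ_2(A) = 11 / (11/325) = 325.0000
perturbation bound = 325.0000·1/984 = 0.3303
solve Ax = b  →  x = [57.6896 -12.7938]
‖b‖ = 2.8284, ‖x‖ = 59.0912
re-solving with b+δb shifts x by Δx of norm 0.0849
dividing the unrounded norms, ‖Δx‖/‖x‖ = 0.0014
so the bound overstates the realised error by a factor of ≈ 229.8108 (computed from the unrounded values)


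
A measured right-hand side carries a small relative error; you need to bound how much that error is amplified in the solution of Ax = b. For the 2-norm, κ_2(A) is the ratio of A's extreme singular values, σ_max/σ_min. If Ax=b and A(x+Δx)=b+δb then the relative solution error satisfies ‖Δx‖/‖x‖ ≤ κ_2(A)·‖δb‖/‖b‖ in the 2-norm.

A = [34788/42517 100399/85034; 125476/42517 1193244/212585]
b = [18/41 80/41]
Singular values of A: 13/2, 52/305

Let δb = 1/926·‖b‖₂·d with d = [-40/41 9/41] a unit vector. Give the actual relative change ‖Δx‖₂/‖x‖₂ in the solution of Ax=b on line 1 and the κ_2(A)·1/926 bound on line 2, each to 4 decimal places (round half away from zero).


0.0412
0.0412

from the listed singular values, σ₁ = 13/2, σ_n = 52/305
condition number: (13/2) ÷ (52/305) = 38.1250
worst-case relative error ≤ 38.1250 × 1/926 = 0.0412
solve Ax = b  →  x = [0.1448 0.2715]
2-norm of b is 2.0000; of x, 0.3077
δb = ε·‖b‖·d = [-0.0021 0.0005]; solving A·Δx = δb gives ‖Δx‖ = 0.0127
dividing the unrounded norms, ‖Δx‖/‖x‖ = 0.0412
tightness: 0.0412 against a bound of 0.0412; the bound is attained (ratio 1)


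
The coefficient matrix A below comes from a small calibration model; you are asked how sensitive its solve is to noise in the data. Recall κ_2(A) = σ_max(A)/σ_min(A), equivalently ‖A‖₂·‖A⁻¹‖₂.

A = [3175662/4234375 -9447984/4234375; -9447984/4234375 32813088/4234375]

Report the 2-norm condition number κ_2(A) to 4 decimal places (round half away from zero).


84.6875

AᵀA = [158958769284/28687890625 -544033814688/28687890625; -544033814688/28687890625 1865541033216/28687890625]; tr = 3239199684/45900625, det = 796594176/1147515625
char-poly roots: 1764/25 and 451584/45900625
κ_2(A) = √(λ_max/λ_min) = √((1764/25) / (451584/45900625)) = 84.6875


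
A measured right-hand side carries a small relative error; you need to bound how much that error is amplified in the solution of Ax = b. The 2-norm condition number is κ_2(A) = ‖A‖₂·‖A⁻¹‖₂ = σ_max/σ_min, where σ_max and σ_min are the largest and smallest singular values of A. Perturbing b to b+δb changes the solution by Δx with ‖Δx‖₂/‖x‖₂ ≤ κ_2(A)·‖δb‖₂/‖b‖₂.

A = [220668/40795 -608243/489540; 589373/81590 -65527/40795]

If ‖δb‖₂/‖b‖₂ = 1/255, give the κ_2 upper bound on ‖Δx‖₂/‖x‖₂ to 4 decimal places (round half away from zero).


1.1706

AᵀA = [21685519921/266277124 -2439592225/133138562; -2439592225/133138562 39530599201/9585976464]; tr = 487929397/5702544, det = 1874161/22810176
eigenvalues of AᵀA: λ = (tr ± √(tr²−4·det))/2 = 1369/16, 1369/1425636
so κ_2 = √((1369/16) / (1369/1425636)) = 298.5000
bound on ‖Δx‖/‖x‖: κ·ε = 298.5000·1/255 = 1.1706


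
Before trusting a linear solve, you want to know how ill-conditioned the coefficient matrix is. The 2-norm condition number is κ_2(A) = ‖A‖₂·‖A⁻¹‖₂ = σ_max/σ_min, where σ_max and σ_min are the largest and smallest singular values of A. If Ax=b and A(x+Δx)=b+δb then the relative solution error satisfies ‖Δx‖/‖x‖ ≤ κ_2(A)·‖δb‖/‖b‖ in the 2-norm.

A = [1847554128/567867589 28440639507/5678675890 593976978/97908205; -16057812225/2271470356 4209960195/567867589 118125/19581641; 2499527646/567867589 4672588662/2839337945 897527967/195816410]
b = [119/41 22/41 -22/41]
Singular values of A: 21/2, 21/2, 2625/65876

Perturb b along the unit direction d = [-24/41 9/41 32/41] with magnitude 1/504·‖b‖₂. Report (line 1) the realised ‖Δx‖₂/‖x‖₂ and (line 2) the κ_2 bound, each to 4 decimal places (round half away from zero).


from the listed singular values, σ₁ = 21/2, σ_n = 2625/65876
κ_2(A) = (21/2) / (2625/65876) = 263.5040
perturbation bound = 263.5040·1/504 = 0.5228
solve Ax = b  →  x = [26.3485 25.2253 -34.4767]
‖b‖ = 3.0000, ‖x‖ = 50.1917
with δb = [-0.0035 0.0013 0.0046], A·Δx = δb → ‖Δx‖ = 0.1494
realised ‖Δx‖/‖x‖ = 0.0030
so the bound overstates the realised error by a factor of ≈ 175.6709 (computed from the unrounded values)

0.0030
0.5228


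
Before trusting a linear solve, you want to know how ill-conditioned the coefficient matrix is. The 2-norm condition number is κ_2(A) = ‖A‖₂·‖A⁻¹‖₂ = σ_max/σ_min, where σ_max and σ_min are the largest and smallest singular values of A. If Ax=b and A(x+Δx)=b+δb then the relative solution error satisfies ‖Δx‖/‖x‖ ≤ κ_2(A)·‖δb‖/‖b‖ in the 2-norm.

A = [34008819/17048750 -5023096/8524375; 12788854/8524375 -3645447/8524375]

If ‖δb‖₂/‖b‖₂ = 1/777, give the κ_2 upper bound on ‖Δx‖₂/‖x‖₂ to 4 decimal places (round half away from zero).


0.2809

form AᵀA = [72432756652321/11626395062500 -5281434831582/2906598765625; -5281434831582/2906598765625 1540831090201/2906598765625] with trace 125753729621/18602232100 and determinant 714025/744089284
eigenvalues of AᵀA: λ = (tr ± √(tr²−4·det))/2 = 169/25, 105625/744089284
κ_2(A) = √(λ_max/λ_min) = √((169/25) / (105625/744089284)) = 218.2240
κ_2(A)·‖δb‖/‖b‖ = 0.2809


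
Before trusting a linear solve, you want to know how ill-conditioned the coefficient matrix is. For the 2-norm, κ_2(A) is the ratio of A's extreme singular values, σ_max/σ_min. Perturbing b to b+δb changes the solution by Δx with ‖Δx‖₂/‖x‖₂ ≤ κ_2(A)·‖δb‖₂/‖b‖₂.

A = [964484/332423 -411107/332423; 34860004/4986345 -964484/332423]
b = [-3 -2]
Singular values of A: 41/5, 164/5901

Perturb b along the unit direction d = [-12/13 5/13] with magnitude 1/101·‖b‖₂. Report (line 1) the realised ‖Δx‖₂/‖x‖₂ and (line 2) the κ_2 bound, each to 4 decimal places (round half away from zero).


0.0178
2.9213

from the listed singular values, σ₁ = 41/5, σ_n = 164/5901
condition number: (41/5) ÷ (164/5901) = 295.0500
bound on ‖Δx‖/‖x‖: κ·ε = 295.0500·1/101 = 2.9213
solve Ax = b  →  x = [27.3405 66.5685]
‖b‖ = 3.6056, ‖x‖ = 71.9643
Δx = A⁻¹·δb where δb = 1/101·3.6056·d; ‖Δx‖ = 1.2845
realised ‖Δx‖/‖x‖ = 0.0178
tightness: 0.0178 against a bound of 2.9213 (unrounded ratio ≈ 0.0061)


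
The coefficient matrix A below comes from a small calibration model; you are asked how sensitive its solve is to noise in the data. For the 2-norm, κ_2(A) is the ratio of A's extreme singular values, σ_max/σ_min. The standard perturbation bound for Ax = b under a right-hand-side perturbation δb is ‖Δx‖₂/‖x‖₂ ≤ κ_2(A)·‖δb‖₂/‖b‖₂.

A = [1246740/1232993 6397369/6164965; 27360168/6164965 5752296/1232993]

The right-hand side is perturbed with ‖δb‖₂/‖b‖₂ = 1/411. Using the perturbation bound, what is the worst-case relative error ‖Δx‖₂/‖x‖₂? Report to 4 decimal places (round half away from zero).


0.9462

AᵀA = [16152901776/779642525 3392062212/155928505; 3392062212/155928505 17808551189/779642525]; tr = 234216917/5376845, det = 8433216/672105625
solving λ² − 234216917/5376845·λ + 8433216/672105625 = 0 gives λ = 1089/25, 7744/26884225
so κ_2 = √((1089/25) / (7744/26884225)) = 388.8750
perturbation bound = 388.8750·1/411 = 0.9462


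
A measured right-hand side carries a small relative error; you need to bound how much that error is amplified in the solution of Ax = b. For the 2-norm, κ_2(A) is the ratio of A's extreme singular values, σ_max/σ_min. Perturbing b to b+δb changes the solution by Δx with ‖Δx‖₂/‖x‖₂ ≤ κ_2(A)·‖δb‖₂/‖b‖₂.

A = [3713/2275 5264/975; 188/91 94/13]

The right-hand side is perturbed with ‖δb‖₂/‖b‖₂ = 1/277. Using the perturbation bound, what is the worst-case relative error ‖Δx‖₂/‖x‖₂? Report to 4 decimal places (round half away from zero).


AᵀA = [35876369/5175625 52680232/2218125; 52680232/2218125 77412196/950625]; tr = 164643397/1863225, det = 19518724/46580625
eigenvalues of AᵀA: λ = (tr ± √(tr²−4·det))/2 = 2209/25, 8836/1863225
κ = σ_max/σ_min = (47/5)/(94/1365) = 136.5000
bound on ‖Δx‖/‖x‖: κ·ε = 136.5000·1/277 = 0.4928

0.4928


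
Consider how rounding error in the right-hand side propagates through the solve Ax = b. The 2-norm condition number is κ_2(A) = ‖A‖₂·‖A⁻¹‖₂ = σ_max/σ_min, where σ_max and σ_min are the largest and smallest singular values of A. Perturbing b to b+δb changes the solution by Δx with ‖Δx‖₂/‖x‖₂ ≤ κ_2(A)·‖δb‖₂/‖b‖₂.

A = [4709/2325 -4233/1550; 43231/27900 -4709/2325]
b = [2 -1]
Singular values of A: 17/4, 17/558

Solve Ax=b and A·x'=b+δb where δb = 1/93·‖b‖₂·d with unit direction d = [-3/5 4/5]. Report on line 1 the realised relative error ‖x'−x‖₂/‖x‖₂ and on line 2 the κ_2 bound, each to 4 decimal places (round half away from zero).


0.0120
1.5000

σ_max = 17/4, σ_min = 17/558
κ_2(A) = (17/4) / (17/558) = 139.5000
perturbation bound = 139.5000·1/93 = 1.5000
solve Ax = b  →  x = [-52.3765 -39.5765]
2-norm of b is 2.2361; of x, 65.6475
Δx = A⁻¹·δb where δb = 1/93·2.2361·d; ‖Δx‖ = 0.7892
relative error = 0.0120
so the bound overstates the realised error by a factor of ≈ 124.7734 (computed from the unrounded values)


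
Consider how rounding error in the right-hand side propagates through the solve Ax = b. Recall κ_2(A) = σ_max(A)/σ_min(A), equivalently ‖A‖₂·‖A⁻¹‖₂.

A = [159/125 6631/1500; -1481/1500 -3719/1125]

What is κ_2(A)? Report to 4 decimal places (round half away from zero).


M = AᵀA = [233353/90000 149968/16875; 149968/16875 24681073/810000]. tr(M)=21425/648, det(M)=529/20736
solving λ² − 21425/648·λ + 529/20736 = 0 gives λ = 529/16, 1/1296
σ_max=√(529/16)=(23/4), σ_min=√(1/1296)=(1/36) → κ = 207.0000

207.0000


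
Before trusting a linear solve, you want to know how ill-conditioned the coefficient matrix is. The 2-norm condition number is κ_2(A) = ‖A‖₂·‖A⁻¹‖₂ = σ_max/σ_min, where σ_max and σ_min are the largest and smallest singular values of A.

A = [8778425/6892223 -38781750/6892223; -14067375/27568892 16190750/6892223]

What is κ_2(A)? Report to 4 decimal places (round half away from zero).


M = AᵀA = [8466644775625/4497300627856 -4702757653125/562162578482; -4702757653125/562162578482 10450677625000/281081289241]. tr(M)=104507725625/2675372176, det(M)=9765625/668843044
char-poly roots: 625/16 and 62500/167210761
σ_max=√(625/16)=(25/4), σ_min=√(62500/167210761)=(250/12931) → κ = 323.2750

323.2750


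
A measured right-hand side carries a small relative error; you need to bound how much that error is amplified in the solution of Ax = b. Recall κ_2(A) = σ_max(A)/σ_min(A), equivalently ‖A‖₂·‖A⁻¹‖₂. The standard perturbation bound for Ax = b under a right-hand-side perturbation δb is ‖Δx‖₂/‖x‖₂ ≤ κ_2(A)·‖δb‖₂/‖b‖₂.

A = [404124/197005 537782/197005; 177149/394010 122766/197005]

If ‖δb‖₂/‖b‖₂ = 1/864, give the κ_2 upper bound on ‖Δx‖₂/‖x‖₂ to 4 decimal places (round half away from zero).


0.2781

form AᵀA = [81457061/18470420 27151047/4617605; 27151047/4617605 36202376/4617605] with trace 45253313/3694084 and determinant 2401/923521
eigenvalues of AᵀA: λ = (tr ± √(tr²−4·det))/2 = 49/4, 196/923521
so κ_2 = √((49/4) / (196/923521)) = 240.2500
perturbation bound = 240.2500·1/864 = 0.2781


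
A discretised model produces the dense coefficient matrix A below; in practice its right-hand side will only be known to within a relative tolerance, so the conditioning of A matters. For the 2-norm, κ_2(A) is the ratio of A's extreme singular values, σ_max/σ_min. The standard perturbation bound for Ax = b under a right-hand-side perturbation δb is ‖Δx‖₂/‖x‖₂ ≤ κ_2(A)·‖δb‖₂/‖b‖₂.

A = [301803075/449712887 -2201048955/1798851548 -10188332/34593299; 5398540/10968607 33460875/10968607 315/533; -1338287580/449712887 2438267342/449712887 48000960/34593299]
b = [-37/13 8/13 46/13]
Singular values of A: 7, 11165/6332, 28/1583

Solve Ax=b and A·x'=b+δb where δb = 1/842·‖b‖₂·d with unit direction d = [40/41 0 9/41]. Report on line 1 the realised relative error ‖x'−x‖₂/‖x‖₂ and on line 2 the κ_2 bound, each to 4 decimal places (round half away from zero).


σ_max = 7, σ_min = 28/1583
condition number: 7 ÷ (28/1583) = 395.7500
bound on ‖Δx‖/‖x‖: κ·ε = 395.7500·1/842 = 0.4700
solve Ax = b  →  x = [-10.2843 23.2078 -110.1882]
2-norm of b is 4.5826; of x, 113.0743
with δb = [0.0053 0.0000 0.0012], A·Δx = δb → ‖Δx‖ = 0.3077
relative error = 0.0027
tightness: 0.0027 against a bound of 0.4700 (unrounded ratio ≈ 0.0058)

0.0027
0.4700


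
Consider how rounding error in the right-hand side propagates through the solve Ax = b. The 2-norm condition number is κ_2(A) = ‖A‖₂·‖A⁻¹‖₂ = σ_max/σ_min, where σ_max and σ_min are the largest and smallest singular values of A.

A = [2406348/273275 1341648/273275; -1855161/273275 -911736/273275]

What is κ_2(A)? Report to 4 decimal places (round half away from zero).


40.1875

M = AᵀA = [369285321321/2987169025 39359112408/597433805; 39359112408/597433805 105251275584/2987169025]. tr(M)=328399029/2067245, det(M)=4032758016/258405625
λ_max, λ_min = (328399029/2067245 ± √2689478697127742289/106837547250625)/2 = 3969/25, 1016064/10336225
κ = σ_max/σ_min = (63/5)/(1008/3215) = 40.1875


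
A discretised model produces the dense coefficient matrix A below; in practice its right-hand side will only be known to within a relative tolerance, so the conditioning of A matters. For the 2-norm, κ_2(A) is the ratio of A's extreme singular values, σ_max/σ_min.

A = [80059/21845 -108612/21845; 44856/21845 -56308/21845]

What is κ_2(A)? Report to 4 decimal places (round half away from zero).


64.2500

AᵀA = [29140153/1651225 -38827404/1651225; -38827404/1651225 51789472/1651225]; tr = 3237185/66049, det = 38416/66049
eigenvalues of AᵀA: λ = (tr ± √(tr²−4·det))/2 = 49, 784/66049
κ_2(A) = √(λ_max/λ_min) = √(49 / (784/66049)) = 64.2500


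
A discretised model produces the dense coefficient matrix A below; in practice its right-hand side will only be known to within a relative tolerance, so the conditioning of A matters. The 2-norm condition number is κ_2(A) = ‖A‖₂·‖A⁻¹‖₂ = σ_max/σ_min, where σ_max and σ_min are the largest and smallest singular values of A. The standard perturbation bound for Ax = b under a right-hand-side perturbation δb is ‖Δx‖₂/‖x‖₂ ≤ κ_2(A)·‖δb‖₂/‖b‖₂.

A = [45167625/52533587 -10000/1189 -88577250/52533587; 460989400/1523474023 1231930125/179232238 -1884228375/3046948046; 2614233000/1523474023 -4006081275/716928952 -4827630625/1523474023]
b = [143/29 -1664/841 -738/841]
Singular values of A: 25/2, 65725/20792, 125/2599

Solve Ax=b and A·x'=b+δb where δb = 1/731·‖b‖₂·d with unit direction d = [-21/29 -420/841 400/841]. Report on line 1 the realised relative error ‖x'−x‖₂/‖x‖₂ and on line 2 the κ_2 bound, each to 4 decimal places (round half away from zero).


largest singular value 25/2, smallest 125/2599
κ = σ_max/σ_min = (25/2)/(125/2599) = 259.9000
κ_2(A)·‖δb‖/‖b‖ = 0.3555
solve Ax = b  →  x = [-55.2951 -0.4511 -28.8707]
‖b‖₂ = 5.3852 and ‖x‖₂ = 62.3800
Δx = A⁻¹·δb where δb = 1/731·5.3852·d; ‖Δx‖ = 0.1532
relative error = 0.0025
tightness: 0.0025 against a bound of 0.3555 (unrounded ratio ≈ 0.0069)

0.0025
0.3555


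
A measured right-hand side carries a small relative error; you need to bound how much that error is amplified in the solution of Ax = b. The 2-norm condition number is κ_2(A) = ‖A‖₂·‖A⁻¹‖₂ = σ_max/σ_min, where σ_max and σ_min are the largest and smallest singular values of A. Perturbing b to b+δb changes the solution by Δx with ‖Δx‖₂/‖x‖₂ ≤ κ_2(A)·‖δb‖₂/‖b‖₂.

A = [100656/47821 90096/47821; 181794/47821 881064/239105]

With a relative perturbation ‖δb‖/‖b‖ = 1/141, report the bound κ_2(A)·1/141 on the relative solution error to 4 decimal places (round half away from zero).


0.4300

form AᵀA = [5152212/272861 24521616/1364305; 24521616/1364305 116836416/6821525] with trace 8470404/235225 and determinant 82944/235225
λ_max, λ_min = (8470404/235225 ± √71669701913616/55330800625)/2 = 36, 2304/235225
σ_max=√36=6, σ_min=√(2304/235225)=(48/485) → κ = 60.6250
perturbation bound = 60.6250·1/141 = 0.4300


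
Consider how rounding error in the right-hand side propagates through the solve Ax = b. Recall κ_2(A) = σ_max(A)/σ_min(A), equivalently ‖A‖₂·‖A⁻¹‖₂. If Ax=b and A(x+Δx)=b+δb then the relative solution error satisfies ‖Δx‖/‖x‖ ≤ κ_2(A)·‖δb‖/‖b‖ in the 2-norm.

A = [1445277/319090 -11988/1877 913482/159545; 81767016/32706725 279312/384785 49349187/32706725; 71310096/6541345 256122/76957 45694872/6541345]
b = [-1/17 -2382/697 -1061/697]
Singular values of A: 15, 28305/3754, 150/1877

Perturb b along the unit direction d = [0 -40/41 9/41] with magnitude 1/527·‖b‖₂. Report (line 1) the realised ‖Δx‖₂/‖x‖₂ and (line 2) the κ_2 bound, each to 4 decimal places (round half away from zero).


from the listed singular values, σ₁ = 15, σ_n = 150/1877
condition number: 15 ÷ (150/1877) = 187.7000
κ_2(A)·‖δb‖/‖b‖ = 0.3562
solve Ax = b  →  x = [-21.7520 10.3839 28.7804]
2-norm of b is 3.7417; of x, 37.5405
with δb = [0.0000 -0.0069 0.0016], A·Δx = δb → ‖Δx‖ = 0.0888
realised ‖Δx‖/‖x‖ = 0.0024
tightness: 0.0024 against a bound of 0.3562 (unrounded ratio ≈ 0.0066)

0.0024
0.3562


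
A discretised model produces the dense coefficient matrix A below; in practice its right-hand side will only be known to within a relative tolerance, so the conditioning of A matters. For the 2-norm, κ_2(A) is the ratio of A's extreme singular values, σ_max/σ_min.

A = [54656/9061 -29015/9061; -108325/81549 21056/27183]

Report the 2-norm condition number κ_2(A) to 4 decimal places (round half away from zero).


117.0000

M = AᵀA = [150924361/3956121 -26828480/1318707; -26828480/1318707 4771081/439569]. tr(M)=670810/13689, det(M)=2401/13689
eigenvalues of AᵀA: λ = (tr ± √(tr²−4·det))/2 = 49, 49/13689
κ = σ_max/σ_min = 7/(7/117) = 117.0000


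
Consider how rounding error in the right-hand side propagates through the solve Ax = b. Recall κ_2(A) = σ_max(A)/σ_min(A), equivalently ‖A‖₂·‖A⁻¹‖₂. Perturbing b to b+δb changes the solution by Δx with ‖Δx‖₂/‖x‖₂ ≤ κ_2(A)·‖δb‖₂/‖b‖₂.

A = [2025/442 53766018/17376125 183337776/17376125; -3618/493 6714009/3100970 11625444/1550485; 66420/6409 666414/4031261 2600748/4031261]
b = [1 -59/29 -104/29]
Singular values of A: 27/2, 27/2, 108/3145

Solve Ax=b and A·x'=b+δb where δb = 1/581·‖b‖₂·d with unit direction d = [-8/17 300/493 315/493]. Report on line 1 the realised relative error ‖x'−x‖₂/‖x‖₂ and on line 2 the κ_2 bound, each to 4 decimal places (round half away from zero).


from the listed singular values, σ₁ = 27/2, σ_n = 108/3145
condition number: (27/2) ÷ (108/3145) = 393.1250
worst-case relative error ≤ 393.1250 × 1/581 = 0.6766
solve Ax = b  →  x = [-0.0969 111.8111 -32.6531]
‖b‖ = 4.2426, ‖x‖ = 116.4815
Δx = A⁻¹·δb where δb = 1/581·4.2426·d; ‖Δx‖ = 0.2126
dividing the unrounded norms, ‖Δx‖/‖x‖ = 0.0018
tightness: 0.0018 against a bound of 0.6766 (unrounded ratio ≈ 0.0027)

0.0018
0.6766


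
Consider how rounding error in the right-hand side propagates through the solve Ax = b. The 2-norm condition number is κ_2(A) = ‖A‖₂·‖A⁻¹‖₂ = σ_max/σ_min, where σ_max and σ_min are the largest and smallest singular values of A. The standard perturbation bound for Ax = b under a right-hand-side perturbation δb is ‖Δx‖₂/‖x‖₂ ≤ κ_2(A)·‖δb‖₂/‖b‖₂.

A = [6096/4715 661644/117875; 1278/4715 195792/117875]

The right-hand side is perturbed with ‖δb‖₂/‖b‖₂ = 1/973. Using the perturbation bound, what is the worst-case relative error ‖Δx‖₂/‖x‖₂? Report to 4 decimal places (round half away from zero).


0.0591

form AᵀA = [1551780/889249 34268832/4446245; 34268832/4446245 761771664/22231225] with trace 476244/13225 and determinant 5184/13225
eigenvalues of AᵀA: λ = (tr ± √(tr²−4·det))/2 = 36, 144/13225
so κ_2 = √(36 / (144/13225)) = 57.5000
bound on ‖Δx‖/‖x‖: κ·ε = 57.5000·1/973 = 0.0591


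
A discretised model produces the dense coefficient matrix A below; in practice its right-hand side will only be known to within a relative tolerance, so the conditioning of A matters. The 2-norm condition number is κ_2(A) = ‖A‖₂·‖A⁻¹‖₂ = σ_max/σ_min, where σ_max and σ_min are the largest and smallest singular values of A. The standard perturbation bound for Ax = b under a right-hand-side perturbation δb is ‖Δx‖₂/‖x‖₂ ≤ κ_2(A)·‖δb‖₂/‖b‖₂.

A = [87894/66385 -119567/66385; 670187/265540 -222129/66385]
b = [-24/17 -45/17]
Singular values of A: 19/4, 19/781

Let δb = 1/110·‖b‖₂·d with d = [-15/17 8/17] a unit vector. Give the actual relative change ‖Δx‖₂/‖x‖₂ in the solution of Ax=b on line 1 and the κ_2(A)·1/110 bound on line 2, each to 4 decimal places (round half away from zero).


1.7750
1.7750

largest singular value 19/4, smallest 19/781
condition number: (19/4) ÷ (19/781) = 195.2500
worst-case relative error ≤ 195.2500 × 1/110 = 1.7750
solve Ax = b  →  x = [-0.3789 0.5053]
‖b‖ = 3.0000, ‖x‖ = 0.6316
re-solving with b+δb shifts x by Δx of norm 1.1211
realised ‖Δx‖/‖x‖ = 1.7750
tightness: 1.7750 against a bound of 1.7750; the bound is attained (ratio 1)


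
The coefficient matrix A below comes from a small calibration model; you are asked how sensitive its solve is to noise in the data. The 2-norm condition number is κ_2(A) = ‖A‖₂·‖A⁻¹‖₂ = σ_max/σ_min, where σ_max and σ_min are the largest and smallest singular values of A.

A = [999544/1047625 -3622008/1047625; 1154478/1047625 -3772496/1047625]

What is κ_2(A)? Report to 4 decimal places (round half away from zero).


72.2500

M = AᵀA = [554555924/261003125 -1896699168/261003125; -1896699168/261003125 6504320576/261003125]. tr(M)=56471012/2088025, det(M)=7311616/52200625
eigenvalues of AᵀA: λ = (tr ± √(tr²−4·det))/2 = 676/25, 10816/2088025
κ_2(A) = √(λ_max/λ_min) = √((676/25) / (10816/2088025)) = 72.2500


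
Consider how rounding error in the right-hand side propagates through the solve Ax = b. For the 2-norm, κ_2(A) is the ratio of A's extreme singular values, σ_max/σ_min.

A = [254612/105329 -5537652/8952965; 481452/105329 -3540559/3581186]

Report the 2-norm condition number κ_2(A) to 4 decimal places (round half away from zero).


form AᵀA = [296623298848/11094198241 -333616216482/55470991205; -333616216482/55470991205 1508828060569/1109419824100] with trace 18543223049/659976100 and determinant 31561924/164994025
char-poly roots: 2809/100 and 44944/6599761
κ = σ_max/σ_min = (53/10)/(212/2569) = 64.2250

64.2250


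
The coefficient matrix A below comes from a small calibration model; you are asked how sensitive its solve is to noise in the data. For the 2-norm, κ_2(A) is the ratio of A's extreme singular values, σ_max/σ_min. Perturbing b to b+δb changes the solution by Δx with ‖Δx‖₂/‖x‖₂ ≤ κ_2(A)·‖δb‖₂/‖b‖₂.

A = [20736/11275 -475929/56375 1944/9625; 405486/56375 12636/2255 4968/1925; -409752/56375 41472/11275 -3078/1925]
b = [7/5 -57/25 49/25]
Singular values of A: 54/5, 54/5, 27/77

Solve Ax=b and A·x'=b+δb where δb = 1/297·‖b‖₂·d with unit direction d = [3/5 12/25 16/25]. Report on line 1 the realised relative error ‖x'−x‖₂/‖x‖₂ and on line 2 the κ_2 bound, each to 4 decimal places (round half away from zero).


largest singular value 54/5, smallest 27/77
condition number: (54/5) ÷ (27/77) = 30.8000
κ_2(A)·‖δb‖/‖b‖ = 0.1037
solve Ax = b  →  x = [-1.0189 -0.3242 2.6600]
‖b‖ = 3.3166, ‖x‖ = 2.8668
δb = ε·‖b‖·d = [0.0067 0.0054 0.0071]; solving A·Δx = δb gives ‖Δx‖ = 0.0318
realised ‖Δx‖/‖x‖ = 0.0111
tightness: 0.0111 against a bound of 0.1037 (unrounded ratio ≈ 0.1071)

0.0111
0.1037


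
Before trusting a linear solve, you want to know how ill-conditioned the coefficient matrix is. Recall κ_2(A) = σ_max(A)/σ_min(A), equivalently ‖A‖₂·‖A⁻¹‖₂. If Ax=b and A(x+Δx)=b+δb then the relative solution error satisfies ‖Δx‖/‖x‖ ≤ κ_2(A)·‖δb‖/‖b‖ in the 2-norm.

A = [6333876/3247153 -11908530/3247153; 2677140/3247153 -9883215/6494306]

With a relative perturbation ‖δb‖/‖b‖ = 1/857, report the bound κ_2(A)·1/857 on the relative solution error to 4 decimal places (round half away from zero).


0.4286

M = AᵀA = [279793276704/62390547961 -524594837070/62390547961; -524594837070/62390547961 3934498732425/249562191844]. tr(M)=17486753769/863536996, det(M)=656100/215884249
solving λ² − 17486753769/863536996·λ + 656100/215884249 = 0 gives λ = 81/4, 32400/215884249
so κ_2 = √((81/4) / (32400/215884249)) = 367.3250
κ_2(A)·‖δb‖/‖b‖ = 0.4286


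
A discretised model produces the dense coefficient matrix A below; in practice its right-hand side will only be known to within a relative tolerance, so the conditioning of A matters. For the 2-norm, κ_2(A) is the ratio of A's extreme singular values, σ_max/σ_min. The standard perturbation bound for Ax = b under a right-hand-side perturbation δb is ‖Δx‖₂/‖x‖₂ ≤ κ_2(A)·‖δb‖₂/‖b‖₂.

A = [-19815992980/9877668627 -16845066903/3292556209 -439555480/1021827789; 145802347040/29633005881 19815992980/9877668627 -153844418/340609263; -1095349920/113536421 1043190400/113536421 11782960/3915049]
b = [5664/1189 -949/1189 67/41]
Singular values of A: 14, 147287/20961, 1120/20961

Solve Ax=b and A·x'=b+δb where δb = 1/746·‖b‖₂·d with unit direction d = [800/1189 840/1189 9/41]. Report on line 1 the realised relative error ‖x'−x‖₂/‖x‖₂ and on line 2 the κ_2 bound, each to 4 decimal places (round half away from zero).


largest singular value 14, smallest 1120/20961
condition number: 14 ÷ (1120/20961) = 262.0125
κ_2(A)·‖δb‖/‖b‖ = 0.3512
solve Ax = b  →  x = [8.4817 -8.8639 54.7918]
2-norm of b is 5.0990; of x, 56.1485
re-solving with b+δb shifts x by Δx of norm 0.1279
relative error = 0.0023
tightness: 0.0023 against a bound of 0.3512 (unrounded ratio ≈ 0.0065)

0.0023
0.3512


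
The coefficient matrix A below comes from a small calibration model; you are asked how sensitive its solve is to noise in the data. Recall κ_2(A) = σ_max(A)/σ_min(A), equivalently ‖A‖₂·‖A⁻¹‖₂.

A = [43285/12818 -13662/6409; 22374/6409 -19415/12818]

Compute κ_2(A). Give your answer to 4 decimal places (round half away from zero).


13.0000

form AᵀA = [4608769/195364 -609840/48841; -609840/48841 1335961/195364] with trace 10285/338 and determinant 14641/2704
eigenvalues of AᵀA: λ = (tr ± √(tr²−4·det))/2 = 121/4, 121/676
κ = σ_max/σ_min = (11/2)/(11/26) = 13.0000


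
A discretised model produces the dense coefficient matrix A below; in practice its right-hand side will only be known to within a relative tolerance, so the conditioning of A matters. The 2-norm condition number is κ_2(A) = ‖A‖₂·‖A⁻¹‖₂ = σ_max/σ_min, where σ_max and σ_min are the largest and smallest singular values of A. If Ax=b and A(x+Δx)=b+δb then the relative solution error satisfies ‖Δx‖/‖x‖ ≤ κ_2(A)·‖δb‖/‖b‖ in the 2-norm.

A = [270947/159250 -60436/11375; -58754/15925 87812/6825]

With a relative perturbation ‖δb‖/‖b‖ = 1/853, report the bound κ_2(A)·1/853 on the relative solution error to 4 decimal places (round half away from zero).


form AᵀA = [2477014961/150062500 -908550802/16078125; -908550802/16078125 1335185056/6890625] with trace 454383049/2160900 and determinant 2829124/540225
λ_max, λ_min = (454383049/2160900 ± √206366139953710801/4669488810000)/2 = 841/4, 13456/540225
κ_2(A) = √(λ_max/λ_min) = √((841/4) / (13456/540225)) = 91.8750
κ_2(A)·‖δb‖/‖b‖ = 0.1077

0.1077


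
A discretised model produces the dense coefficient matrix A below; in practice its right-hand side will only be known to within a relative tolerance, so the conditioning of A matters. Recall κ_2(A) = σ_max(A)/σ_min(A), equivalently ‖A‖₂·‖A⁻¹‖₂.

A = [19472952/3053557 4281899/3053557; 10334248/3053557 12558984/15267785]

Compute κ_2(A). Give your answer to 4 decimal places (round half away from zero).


AᵀA = [1681635091072/32263703641 1891673784648/161318518205; 1891673784648/161318518205 2131815070129/806592591025]; tr = 26277627809/479829025, det = 119946304/479829025
eigenvalues of AᵀA: λ = (tr ± √(tr²−4·det))/2 = 1369/25, 87616/19193161
κ = σ_max/σ_min = (37/5)/(296/4381) = 109.5250

109.5250


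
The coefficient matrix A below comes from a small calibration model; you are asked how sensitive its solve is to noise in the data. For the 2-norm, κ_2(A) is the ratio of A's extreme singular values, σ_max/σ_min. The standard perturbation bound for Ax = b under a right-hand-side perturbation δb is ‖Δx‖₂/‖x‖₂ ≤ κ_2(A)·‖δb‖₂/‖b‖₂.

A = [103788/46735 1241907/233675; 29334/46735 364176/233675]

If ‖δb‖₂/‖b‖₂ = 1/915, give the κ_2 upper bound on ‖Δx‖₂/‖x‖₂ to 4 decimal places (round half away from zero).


M = AᵀA = [35792100/6720493 85894020/6720493; 85894020/6720493 206148573/6720493]. tr(M)=18610821/516961, det(M)=8100/516961
solving λ² − 18610821/516961·λ + 8100/516961 = 0 gives λ = 36, 225/516961
κ = σ_max/σ_min = 6/(15/719) = 287.6000
perturbation bound = 287.6000·1/915 = 0.3143

0.3143


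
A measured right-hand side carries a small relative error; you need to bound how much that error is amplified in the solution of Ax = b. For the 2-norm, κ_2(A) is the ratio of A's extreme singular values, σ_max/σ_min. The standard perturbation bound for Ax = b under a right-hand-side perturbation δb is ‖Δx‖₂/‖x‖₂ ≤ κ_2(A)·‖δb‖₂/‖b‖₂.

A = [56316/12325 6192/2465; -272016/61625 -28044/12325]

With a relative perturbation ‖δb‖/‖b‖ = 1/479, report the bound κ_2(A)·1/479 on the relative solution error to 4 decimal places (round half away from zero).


0.1566

M = AᵀA = [182259216/4515625 19436544/903125; 19436544/903125 2074896/180625]. tr(M)=810144/15625, det(M)=186624/390625
λ_max, λ_min = (810144/15625 ± √655866740736/244140625)/2 = 1296/25, 144/15625
so κ_2 = √((1296/25) / (144/15625)) = 75.0000
bound on ‖Δx‖/‖x‖: κ·ε = 75.0000·1/479 = 0.1566


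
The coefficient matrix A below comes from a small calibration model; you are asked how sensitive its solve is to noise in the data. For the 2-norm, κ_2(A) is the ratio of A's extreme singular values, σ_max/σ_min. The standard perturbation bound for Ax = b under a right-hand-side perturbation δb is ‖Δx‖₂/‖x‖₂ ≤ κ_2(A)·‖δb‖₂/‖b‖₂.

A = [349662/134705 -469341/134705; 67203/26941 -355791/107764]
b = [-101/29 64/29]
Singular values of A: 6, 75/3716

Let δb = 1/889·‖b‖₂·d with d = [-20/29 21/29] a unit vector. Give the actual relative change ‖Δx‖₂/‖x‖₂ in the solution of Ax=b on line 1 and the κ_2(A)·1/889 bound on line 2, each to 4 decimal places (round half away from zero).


0.0012
0.3344

largest singular value 6, smallest 75/3716
κ_2(A) = 6 / (75/3716) = 297.2800
worst-case relative error ≤ 297.2800 × 1/889 = 0.3344
solve Ax = b  →  x = [158.4493 119.0453]
‖b‖₂ = 4.1231 and ‖x‖₂ = 198.1867
Δx = A⁻¹·δb where δb = 1/889·4.1231·d; ‖Δx‖ = 0.2298
dividing the unrounded norms, ‖Δx‖/‖x‖ = 0.0012
tightness: 0.0012 against a bound of 0.3344 (unrounded ratio ≈ 0.0035)


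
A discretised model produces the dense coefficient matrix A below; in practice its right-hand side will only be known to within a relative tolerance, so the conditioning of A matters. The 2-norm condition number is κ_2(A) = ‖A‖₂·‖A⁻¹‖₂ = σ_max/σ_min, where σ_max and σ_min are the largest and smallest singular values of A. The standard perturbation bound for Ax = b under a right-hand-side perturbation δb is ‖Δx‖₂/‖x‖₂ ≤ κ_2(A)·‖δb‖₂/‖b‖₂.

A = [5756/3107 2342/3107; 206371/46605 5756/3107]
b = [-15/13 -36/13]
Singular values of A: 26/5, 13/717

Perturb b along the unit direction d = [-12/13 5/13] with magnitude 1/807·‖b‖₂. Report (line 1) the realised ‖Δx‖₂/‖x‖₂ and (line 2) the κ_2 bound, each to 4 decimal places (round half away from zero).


0.3554
0.3554

from the listed singular values, σ₁ = 26/5, σ_n = 13/717
κ_2(A) = (26/5) / (13/717) = 286.8000
perturbation bound = 286.8000·1/807 = 0.3554
solve Ax = b  →  x = [-0.5325 -0.2219]
‖b‖ = 3.0000, ‖x‖ = 0.5769
re-solving with b+δb shifts x by Δx of norm 0.2050
dividing the unrounded norms, ‖Δx‖/‖x‖ = 0.3554
tightness: 0.3554 against a bound of 0.3554; the bound is attained (ratio 1)


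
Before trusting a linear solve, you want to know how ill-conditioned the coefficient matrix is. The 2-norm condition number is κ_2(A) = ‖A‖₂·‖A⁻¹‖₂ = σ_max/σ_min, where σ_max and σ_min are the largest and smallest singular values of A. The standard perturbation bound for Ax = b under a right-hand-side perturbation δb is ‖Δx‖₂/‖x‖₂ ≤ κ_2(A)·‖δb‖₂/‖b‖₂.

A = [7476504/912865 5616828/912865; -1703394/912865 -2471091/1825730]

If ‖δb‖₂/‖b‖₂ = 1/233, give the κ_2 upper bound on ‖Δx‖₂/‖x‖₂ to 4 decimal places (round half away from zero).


form AᵀA = [34978978692/495730225 26233704819/495730225; 26233704819/495730225 78703936857/1982920900] with trace 8744794065/79316836 and determinant 3111696/19829209
solving λ² − 8744794065/79316836·λ + 3111696/19829209 = 0 gives λ = 441/4, 28224/19829209
so κ_2 = √((441/4) / (28224/19829209)) = 278.3125
worst-case relative error ≤ 278.3125 × 1/233 = 1.1945

1.1945


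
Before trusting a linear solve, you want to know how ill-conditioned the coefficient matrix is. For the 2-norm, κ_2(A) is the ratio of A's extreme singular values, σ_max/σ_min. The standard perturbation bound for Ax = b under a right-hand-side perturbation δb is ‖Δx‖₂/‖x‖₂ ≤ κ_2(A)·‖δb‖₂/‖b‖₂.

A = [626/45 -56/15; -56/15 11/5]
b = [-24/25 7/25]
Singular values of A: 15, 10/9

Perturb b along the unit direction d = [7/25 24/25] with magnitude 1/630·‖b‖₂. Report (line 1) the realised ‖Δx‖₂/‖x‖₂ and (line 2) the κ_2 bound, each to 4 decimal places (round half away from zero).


largest singular value 15, smallest 10/9
κ = σ_max/σ_min = 15/(10/9) = 13.5000
bound on ‖Δx‖/‖x‖: κ·ε = 13.5000·1/630 = 0.0214
solve Ax = b  →  x = [-0.0640 0.0187]
‖b‖₂ = 1.0000 and ‖x‖₂ = 0.0667
Δx = A⁻¹·δb where δb = 1/630·1.0000·d; ‖Δx‖ = 0.0014
dividing the unrounded norms, ‖Δx‖/‖x‖ = 0.0214
so the bound is sharp here: realised error equals the bound

0.0214
0.0214


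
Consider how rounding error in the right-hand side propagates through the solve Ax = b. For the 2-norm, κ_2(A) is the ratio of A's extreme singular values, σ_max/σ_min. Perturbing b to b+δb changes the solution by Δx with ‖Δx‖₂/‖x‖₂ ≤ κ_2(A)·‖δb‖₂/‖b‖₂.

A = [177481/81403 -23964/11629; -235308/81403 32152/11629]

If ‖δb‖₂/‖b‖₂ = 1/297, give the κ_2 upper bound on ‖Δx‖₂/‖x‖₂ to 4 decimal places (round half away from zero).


AᵀA = [86869360225/6626448409 -11818777500/946635487; -11818777500/946635487 1608024400/135233641]; tr = 196982825/7879249, det = 40000/7879249
λ_max, λ_min = (196982825/7879249 ± √38800972665140625/62082564804001)/2 = 25, 1600/7879249
κ_2(A) = √(λ_max/λ_min) = √(25 / (1600/7879249)) = 350.8750
κ_2(A)·‖δb‖/‖b‖ = 1.1814

1.1814


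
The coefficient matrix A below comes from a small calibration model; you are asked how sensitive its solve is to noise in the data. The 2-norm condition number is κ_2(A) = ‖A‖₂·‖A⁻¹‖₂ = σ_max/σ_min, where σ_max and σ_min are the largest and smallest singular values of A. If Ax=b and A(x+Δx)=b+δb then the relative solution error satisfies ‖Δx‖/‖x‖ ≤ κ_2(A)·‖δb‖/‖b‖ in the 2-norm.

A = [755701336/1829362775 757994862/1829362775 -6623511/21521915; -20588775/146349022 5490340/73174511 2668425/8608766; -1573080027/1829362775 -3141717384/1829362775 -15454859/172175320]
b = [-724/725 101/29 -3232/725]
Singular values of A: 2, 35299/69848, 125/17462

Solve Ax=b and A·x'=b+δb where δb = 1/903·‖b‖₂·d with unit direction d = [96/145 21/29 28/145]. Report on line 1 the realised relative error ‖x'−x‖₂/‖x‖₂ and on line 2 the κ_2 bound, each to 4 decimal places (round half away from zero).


0.0064
0.3094

largest singular value 2, smallest 125/17462
condition number: 2 ÷ (125/17462) = 279.3920
worst-case relative error ≤ 279.3920 × 1/903 = 0.3094
solve Ax = b  →  x = [106.4145 -54.4877 72.7231]
‖b‖₂ = 5.7446 and ‖x‖₂ = 139.9343
with δb = [0.0042 0.0046 0.0012], A·Δx = δb → ‖Δx‖ = 0.8887
realised ‖Δx‖/‖x‖ = 0.0064
realised/bound (from unrounded values) ≈ 0.0205


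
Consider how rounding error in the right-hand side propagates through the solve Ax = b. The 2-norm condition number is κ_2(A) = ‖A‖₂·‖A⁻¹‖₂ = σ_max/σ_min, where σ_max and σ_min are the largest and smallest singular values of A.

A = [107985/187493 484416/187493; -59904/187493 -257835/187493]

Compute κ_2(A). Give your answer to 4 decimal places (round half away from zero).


M = AᵀA = [52765569/121638841 234446400/121638841; 234446400/121638841 1041999129/121638841]. tr(M)=651258/72361, det(M)=81/72361
char-poly roots: 9 and 9/72361
κ = σ_max/σ_min = 3/(3/269) = 269.0000

269.0000


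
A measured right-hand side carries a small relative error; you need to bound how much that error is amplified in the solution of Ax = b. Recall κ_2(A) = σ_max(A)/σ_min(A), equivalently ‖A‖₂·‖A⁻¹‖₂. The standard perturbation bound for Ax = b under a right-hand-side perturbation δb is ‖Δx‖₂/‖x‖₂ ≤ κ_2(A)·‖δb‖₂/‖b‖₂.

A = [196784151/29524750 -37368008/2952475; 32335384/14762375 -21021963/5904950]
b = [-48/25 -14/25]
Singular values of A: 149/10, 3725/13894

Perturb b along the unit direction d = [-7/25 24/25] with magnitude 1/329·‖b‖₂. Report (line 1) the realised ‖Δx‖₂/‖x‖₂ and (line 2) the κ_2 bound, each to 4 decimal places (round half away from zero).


σ_max = 149/10, σ_min = 3725/13894
condition number: (149/10) ÷ (3725/13894) = 55.5760
κ_2(A)·‖δb‖/‖b‖ = 0.1689
solve Ax = b  →  x = [-0.0632 0.1184]
‖b‖ = 2.0000, ‖x‖ = 0.1342
δb = ε·‖b‖·d = [-0.0017 0.0058]; solving A·Δx = δb gives ‖Δx‖ = 0.0227
realised ‖Δx‖/‖x‖ = 0.1689
tightness: 0.1689 against a bound of 0.1689; the bound is attained (ratio 1)

0.1689
0.1689
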